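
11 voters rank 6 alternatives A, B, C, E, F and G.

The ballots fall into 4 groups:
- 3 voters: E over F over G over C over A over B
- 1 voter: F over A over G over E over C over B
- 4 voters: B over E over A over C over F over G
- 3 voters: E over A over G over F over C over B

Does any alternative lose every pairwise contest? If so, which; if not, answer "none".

B

Pairwise majorities:
A vs B: A, 7–4.
A vs C: A preferred on 1+4+3 = 8 ballots; A wins 8–3.
A vs E: 1 to 10, E.
A vs F: A wins 7–4.
A vs G: 1+4+3 = 8 for A, 3 for G — A by 8–3.
B vs C: 4 for B, 7 for C — C by 7–4.
B–E: E 7–4.
B vs F: 4 to 7, F.
B vs G: 4 to 7, G.
C vs E: C is ranked higher on 0 ballots, E on 11. E wins 11–0.
C vs F: F wins 7–4.
C vs G: G wins 7–4.
E vs F: E is ranked higher on 3+4+3 = 10 ballots, F on 1. E wins 10–1.
E vs G: E, 10–1.
F vs G: F, 8–3.
B is beaten in every head-to-head and is the Condorcet loser.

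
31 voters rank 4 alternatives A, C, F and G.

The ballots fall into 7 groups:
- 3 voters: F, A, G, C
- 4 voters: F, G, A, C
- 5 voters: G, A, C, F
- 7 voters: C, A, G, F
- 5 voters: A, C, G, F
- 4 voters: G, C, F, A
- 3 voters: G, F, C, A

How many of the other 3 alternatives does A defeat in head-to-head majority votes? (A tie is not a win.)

A against each rival (31 voters):
A vs C: 17 to 14, A.
A vs F: 17 to 14, A.
A vs G: G wins 16–15.
A beats C, F; loses to G — 2 pairwise wins.

2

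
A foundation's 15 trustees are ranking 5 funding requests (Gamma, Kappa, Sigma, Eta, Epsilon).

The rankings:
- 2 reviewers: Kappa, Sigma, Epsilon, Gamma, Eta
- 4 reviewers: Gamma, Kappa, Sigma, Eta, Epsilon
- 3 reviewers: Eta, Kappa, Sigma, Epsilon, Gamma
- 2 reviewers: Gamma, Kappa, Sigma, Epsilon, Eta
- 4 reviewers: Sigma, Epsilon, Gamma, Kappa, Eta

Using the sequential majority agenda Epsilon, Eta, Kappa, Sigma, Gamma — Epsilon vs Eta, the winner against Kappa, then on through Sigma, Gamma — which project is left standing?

Gamma

Round 1: Epsilon vs Eta — 8–7, Epsilon advances.
Round 2: Epsilon vs Kappa — 4–11, Kappa advances.
Round 3: Kappa vs Sigma — 11–4, Kappa advances.
Round 4: Kappa vs Gamma — 5–10, Gamma advances.
The agenda winner is Gamma.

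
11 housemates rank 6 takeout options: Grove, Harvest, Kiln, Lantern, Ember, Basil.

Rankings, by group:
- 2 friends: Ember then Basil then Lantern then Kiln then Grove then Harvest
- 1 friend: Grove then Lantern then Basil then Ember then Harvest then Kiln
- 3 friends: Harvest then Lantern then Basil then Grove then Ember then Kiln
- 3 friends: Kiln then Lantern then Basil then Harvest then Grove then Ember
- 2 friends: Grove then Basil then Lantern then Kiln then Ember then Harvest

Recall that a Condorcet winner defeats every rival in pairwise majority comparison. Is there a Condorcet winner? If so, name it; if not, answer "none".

Head-to-head results (11 friends):
Grove–Harvest: Harvest 6–5.
Grove vs Kiln: Grove, 6–5.
Grove vs Lantern: Lantern, 8–3.
Grove–Ember: Grove 9–2.
Grove–Basil: Basil 8–3.
Harvest–Kiln: Kiln 7–4.
Harvest vs Lantern: Lantern, 8–3.
Harvest–Ember: Harvest 6–5.
Harvest vs Basil: Basil wins 8–3.
Kiln vs Lantern: Lantern, 8–3.
Kiln–Ember: Ember 6–5.
Kiln–Basil: Basil 8–3.
Lantern vs Ember: Lantern wins 9–2.
Lantern–Basil: Lantern 7–4.
Ember vs Basil: Basil wins 9–2.
Lantern beats each of Grove, Harvest, Kiln, Ember, Basil — Lantern is the Condorcet winner.

Lantern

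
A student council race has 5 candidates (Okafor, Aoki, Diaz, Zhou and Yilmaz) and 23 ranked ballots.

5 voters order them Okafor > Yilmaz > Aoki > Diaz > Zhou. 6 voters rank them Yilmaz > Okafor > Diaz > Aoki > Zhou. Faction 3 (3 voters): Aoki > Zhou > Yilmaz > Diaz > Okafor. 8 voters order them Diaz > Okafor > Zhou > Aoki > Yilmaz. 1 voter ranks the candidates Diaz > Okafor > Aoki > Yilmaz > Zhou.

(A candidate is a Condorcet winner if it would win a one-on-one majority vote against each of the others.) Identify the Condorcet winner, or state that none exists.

none

Head-to-head results (23 voters):
Okafor vs Aoki: Okafor preferred on 5+6+8+1 = 20 ballots; Okafor wins 20–3.
Okafor vs Diaz: Okafor is ranked higher on 5+6 = 11 ballots, Diaz on 12. Diaz wins 12–11.
Okafor vs Zhou: Okafor, 20–3.
Okafor vs Yilmaz: Okafor, 14–9.
Aoki vs Diaz: Diaz, 15–8.
Aoki vs Zhou: Aoki, 15–8.
Aoki vs Yilmaz: Aoki preferred on 3+8+1 = 12 ballots; Aoki wins 12–11.
Diaz–Zhou: Diaz 20–3.
Diaz vs Yilmaz: 8+1 = 9 for Diaz, 14 for Yilmaz — Yilmaz by 14–9.
Zhou vs Yilmaz: Zhou preferred on 3+8 = 11 ballots; Yilmaz wins 12–11.
No candidate is unbeaten: Okafor loses to Diaz; Aoki loses to Okafor; Diaz loses to Yilmaz; Zhou loses to Okafor; Yilmaz loses to Okafor. In particular Okafor beats Yilmaz beats Diaz beats Okafor is a majority cycle — no Condorcet winner exists.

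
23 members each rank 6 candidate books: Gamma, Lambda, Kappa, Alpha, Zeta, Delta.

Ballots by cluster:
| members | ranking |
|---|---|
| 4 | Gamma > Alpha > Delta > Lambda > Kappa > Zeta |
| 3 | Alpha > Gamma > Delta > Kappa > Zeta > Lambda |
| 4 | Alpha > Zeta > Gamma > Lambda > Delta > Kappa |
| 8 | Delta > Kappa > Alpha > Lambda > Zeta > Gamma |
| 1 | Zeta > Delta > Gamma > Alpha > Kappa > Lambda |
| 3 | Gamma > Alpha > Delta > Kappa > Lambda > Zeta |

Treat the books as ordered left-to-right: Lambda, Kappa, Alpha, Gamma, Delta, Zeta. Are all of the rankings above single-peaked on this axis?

no

Axis positions: Lambda=1, Kappa=2, Alpha=3, Gamma=4, Delta=5, Zeta=6.
Cluster 1: ranking walks positions 4-3-5-1-2-6; Lambda is ranked above Kappa even though Kappa lies between Lambda and the peak Gamma on the axis — preferences dip and rise again. Not single-peaked.
Cluster 2 (peak Alpha at position 3): ranking walks positions 3-4-5-2-6-1, expanding outward from the peak — single-peaked.
Cluster 3: ranking walks positions 3-6-4-1-5-2; Zeta is ranked above Gamma even though Gamma lies between Zeta and the peak Alpha on the axis — preferences dip and rise again. Not single-peaked.
Cluster 4: ranking walks positions 5-2-3-1-6-4; Kappa is ranked above Gamma even though Gamma lies between Kappa and the peak Delta on the axis — preferences dip and rise again. Not single-peaked.
Cluster 5 (peak Zeta at position 6): ranking walks positions 6-5-4-3-2-1, expanding outward from the peak — single-peaked.
Cluster 6 (peak Gamma at position 4): ranking walks positions 4-3-5-2-1-6, expanding outward from the peak — single-peaked.
Cluster 1 violates single-peakedness, so the profile is not single-peaked on this axis.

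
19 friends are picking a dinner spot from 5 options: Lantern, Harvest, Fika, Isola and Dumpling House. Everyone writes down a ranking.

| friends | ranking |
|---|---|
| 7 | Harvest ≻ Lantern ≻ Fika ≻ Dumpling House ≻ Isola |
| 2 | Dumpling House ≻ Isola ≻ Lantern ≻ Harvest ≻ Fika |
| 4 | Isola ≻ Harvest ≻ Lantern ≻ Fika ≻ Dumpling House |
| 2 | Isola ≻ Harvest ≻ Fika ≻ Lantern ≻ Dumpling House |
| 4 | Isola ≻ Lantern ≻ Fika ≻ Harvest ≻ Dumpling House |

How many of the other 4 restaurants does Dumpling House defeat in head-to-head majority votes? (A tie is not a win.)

0

Dumpling House against each rival (19 friends):
Dumpling House–Lantern: Lantern 17–2.
Dumpling House–Harvest: Harvest 17–2.
Dumpling House–Fika: Fika 17–2.
Dumpling House vs Isola: 7+2 = 9 for Dumpling House, 10 for Isola — Isola by 10–9.
Dumpling House beats no one; loses to Lantern, Harvest, Fika, Isola — 0 pairwise wins.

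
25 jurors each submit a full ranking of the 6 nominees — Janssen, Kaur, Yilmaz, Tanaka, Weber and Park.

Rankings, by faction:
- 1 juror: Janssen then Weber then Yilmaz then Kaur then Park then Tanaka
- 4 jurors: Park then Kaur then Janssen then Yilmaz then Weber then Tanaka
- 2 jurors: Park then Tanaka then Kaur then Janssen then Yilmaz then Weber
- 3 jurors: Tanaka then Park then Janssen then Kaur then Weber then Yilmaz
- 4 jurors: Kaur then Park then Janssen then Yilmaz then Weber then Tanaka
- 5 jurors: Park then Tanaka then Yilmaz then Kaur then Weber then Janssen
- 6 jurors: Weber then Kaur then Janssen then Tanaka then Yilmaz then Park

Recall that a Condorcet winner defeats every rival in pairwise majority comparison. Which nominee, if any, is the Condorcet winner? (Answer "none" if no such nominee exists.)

Check each pair by majority over 25 ballots:
Janssen–Kaur: Kaur 21–4.
Janssen–Yilmaz: Janssen 20–5.
Janssen vs Tanaka: Janssen wins 15–10.
Janssen vs Weber: Janssen wins 14–11.
Janssen vs Park: 1+6 = 7 for Janssen, 18 for Park — Park by 18–7.
Kaur–Yilmaz: Kaur 19–6.
Kaur vs Tanaka: Kaur, 15–10.
Kaur–Weber: Kaur 18–7.
Kaur vs Park: Kaur preferred on 1+4+6 = 11 ballots; Park wins 14–11.
Yilmaz vs Tanaka: Yilmaz preferred on 1+4+4 = 9 ballots; Tanaka wins 16–9.
Yilmaz vs Weber: Yilmaz is ranked higher on 4+2+4+5 = 15 ballots, Weber on 10. Yilmaz wins 15–10.
Yilmaz vs Park: Park wins 18–7.
Tanaka vs Weber: Weber, 15–10.
Tanaka vs Park: Park wins 16–9.
Weber vs Park: 1+6 = 7 for Weber, 18 for Park — Park by 18–7.
Only Park has no losses; Park is the Condorcet winner.

Park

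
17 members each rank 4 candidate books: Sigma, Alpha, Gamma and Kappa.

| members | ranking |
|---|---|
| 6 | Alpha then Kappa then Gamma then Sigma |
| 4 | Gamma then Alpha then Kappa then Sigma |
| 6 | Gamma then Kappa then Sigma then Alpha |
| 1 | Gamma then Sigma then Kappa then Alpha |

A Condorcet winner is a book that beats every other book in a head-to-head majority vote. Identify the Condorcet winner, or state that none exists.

Gamma

Pairwise majorities:
Sigma vs Alpha: Sigma is ranked higher on 6+1 = 7 ballots, Alpha on 10. Alpha wins 10–7.
Sigma vs Gamma: 0 for Sigma, 17 for Gamma — Gamma by 17–0.
Sigma vs Kappa: Sigma preferred on 1 ballot; Kappa wins 16–1.
Alpha vs Gamma: Alpha is ranked higher on 6 ballots, Gamma on 11. Gamma wins 11–6.
Alpha vs Kappa: 6+4 = 10 for Alpha, 7 for Kappa — Alpha by 10–7.
Gamma vs Kappa: 11 to 6, Gamma.
Only Gamma has no losses; Gamma is the Condorcet winner.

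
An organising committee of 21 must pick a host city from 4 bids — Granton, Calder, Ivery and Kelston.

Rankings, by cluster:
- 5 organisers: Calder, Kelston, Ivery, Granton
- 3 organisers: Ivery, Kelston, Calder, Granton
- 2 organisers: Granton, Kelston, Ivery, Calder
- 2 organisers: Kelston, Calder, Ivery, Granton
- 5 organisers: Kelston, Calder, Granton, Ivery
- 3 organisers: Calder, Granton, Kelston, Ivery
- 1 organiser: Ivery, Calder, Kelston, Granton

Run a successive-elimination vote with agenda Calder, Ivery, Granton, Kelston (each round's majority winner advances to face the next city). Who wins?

Kelston

Round 1: Calder vs Ivery — 15–6, Calder advances.
Round 2: Calder vs Granton — 19–2, Calder advances.
Round 3: Calder vs Kelston — 9–12, Kelston advances.
The agenda winner is Kelston.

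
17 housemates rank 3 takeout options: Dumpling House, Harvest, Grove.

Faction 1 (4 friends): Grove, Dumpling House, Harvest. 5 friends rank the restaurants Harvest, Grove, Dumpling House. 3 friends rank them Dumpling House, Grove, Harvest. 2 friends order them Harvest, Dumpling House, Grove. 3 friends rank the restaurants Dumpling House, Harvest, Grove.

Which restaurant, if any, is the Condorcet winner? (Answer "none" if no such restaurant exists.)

Check each pair by majority over 17 ballots:
Dumpling House–Harvest: Dumpling House 10–7.
Dumpling House vs Grove: Grove, 9–8.
Harvest–Grove: Harvest 10–7.
Every restaurant loses at least once (Dumpling House loses to Grove; Harvest loses to Dumpling House; Grove loses to Harvest). The majority relation contains the cycle Dumpling House > Harvest > Grove > Dumpling House, so there is no Condorcet winner.

none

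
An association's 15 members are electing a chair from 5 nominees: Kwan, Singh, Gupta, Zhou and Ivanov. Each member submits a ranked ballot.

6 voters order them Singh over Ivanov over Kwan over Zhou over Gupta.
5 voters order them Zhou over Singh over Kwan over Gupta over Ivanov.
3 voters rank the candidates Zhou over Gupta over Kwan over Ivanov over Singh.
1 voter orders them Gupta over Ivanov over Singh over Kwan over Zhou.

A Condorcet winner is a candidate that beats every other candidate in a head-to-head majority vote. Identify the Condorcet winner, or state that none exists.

Zhou

Pairwise majorities:
Kwan vs Singh: Singh, 12–3.
Kwan vs Gupta: Kwan, 11–4.
Kwan vs Zhou: Zhou, 8–7.
Kwan vs Ivanov: Kwan wins 8–7.
Singh–Gupta: Singh 11–4.
Singh–Zhou: Zhou 8–7.
Singh–Ivanov: Singh 11–4.
Gupta–Zhou: Zhou 14–1.
Gupta–Ivanov: Gupta 9–6.
Zhou–Ivanov: Zhou 8–7.
Zhou defeats every rival head-to-head and is the Condorcet winner.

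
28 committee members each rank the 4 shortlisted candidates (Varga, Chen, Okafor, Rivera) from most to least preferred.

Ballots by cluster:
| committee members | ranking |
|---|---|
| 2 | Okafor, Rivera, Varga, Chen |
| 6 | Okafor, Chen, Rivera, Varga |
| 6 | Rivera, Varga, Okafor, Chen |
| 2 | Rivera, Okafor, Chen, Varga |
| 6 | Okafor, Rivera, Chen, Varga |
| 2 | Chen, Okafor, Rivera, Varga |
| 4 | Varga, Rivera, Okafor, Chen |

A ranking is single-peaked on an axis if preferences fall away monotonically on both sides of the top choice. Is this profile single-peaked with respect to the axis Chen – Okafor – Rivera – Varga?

yes

Axis positions: Chen=1, Okafor=2, Rivera=3, Varga=4.
Cluster 1 (peak Okafor at position 2): ranking walks positions 2-3-4-1, expanding outward from the peak — single-peaked.
Cluster 2 (peak Okafor at position 2): ranking walks positions 2-1-3-4, expanding outward from the peak — single-peaked.
Cluster 3 (peak Rivera at position 3): ranking walks positions 3-4-2-1, expanding outward from the peak — single-peaked.
Cluster 4 (peak Rivera at position 3): ranking walks positions 3-2-1-4, expanding outward from the peak — single-peaked.
Cluster 5 (peak Okafor at position 2): ranking walks positions 2-3-1-4, expanding outward from the peak — single-peaked.
Cluster 6 (peak Chen at position 1): ranking walks positions 1-2-3-4, expanding outward from the peak — single-peaked.
Cluster 7 (peak Varga at position 4): ranking walks positions 4-3-2-1, expanding outward from the peak — single-peaked.
Every ranking is single-peaked on this axis.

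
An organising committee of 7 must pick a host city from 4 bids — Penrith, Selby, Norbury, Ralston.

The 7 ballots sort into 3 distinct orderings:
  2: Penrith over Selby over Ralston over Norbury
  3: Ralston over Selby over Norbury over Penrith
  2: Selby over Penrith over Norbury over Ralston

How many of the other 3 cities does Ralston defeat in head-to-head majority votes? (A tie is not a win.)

Ralston against each rival (7 organisers):
Ralston–Penrith: Penrith 4–3.
Ralston vs Selby: Ralston is ranked higher on 3 ballots, Selby on 4. Selby wins 4–3.
Ralston vs Norbury: Ralston is ranked higher on 2+3 = 5 ballots, Norbury on 2. Ralston wins 5–2.
Ralston beats Norbury; loses to Penrith, Selby — 1 pairwise win.

1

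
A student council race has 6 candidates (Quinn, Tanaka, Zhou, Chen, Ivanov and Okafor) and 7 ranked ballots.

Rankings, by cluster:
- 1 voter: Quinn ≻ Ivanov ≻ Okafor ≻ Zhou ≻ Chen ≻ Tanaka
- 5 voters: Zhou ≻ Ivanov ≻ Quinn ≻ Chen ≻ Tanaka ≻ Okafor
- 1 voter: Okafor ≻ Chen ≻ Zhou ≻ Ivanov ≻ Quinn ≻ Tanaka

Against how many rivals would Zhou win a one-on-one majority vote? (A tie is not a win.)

Zhou against each rival (7 voters):
Zhou vs Quinn: Zhou wins 6–1.
Zhou–Tanaka: Zhou 7–0.
Zhou–Chen: Zhou 6–1.
Zhou vs Ivanov: Zhou, 6–1.
Zhou vs Okafor: Zhou wins 5–2.
Zhou beats Quinn, Tanaka, Chen, Ivanov, Okafor — 5 pairwise wins.

5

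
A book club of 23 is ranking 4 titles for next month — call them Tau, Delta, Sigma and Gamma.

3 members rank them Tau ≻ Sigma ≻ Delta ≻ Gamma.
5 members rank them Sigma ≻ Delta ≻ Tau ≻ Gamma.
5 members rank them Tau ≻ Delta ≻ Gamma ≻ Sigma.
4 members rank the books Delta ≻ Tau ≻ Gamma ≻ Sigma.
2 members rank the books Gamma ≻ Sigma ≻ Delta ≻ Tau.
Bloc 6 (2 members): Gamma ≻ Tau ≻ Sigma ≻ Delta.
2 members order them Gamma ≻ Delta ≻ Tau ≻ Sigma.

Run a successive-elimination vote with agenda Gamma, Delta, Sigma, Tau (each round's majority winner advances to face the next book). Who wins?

Tau

Round 1: Gamma vs Delta — 6–17, Delta advances.
Round 2: Delta vs Sigma — 11–12, Sigma advances.
Round 3: Sigma vs Tau — 7–16, Tau advances.
Tau survives the agenda.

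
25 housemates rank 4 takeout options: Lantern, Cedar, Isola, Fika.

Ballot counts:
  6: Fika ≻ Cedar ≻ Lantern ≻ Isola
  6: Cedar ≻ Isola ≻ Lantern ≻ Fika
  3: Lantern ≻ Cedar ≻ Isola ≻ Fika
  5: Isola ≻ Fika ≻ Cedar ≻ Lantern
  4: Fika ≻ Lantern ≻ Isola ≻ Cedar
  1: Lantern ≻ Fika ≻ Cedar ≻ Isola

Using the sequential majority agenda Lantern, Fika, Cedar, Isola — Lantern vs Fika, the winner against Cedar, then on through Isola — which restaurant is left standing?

Round 1: Lantern vs Fika — 10–15, Fika advances.
Round 2: Fika vs Cedar — 16–9, Fika advances.
Round 3: Fika vs Isola — 11–14, Isola advances.
The agenda winner is Isola.

Isola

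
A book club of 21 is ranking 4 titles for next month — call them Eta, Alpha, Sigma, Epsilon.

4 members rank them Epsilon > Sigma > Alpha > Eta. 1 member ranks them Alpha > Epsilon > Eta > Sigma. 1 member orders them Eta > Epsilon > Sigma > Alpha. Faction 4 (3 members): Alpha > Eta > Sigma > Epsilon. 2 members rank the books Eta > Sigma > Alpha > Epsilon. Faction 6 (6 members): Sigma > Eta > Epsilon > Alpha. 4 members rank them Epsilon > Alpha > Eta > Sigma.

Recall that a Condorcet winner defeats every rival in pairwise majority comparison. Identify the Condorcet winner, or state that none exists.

Head-to-head results (21 members):
Eta vs Alpha: 1+2+6 = 9 for Eta, 12 for Alpha — Alpha by 12–9.
Eta vs Sigma: 1+1+3+2+4 = 11 for Eta, 10 for Sigma — Eta by 11–10.
Eta vs Epsilon: Eta preferred on 1+3+2+6 = 12 ballots; Eta wins 12–9.
Alpha vs Sigma: Alpha is ranked higher on 1+3+4 = 8 ballots, Sigma on 13. Sigma wins 13–8.
Alpha vs Epsilon: Alpha is ranked higher on 1+3+2 = 6 ballots, Epsilon on 15. Epsilon wins 15–6.
Sigma vs Epsilon: Sigma preferred on 3+2+6 = 11 ballots; Sigma wins 11–10.
Each book drops at least one matchup (Eta loses to Alpha; Alpha loses to Sigma; Sigma loses to Eta; Epsilon loses to Eta); the cycle Eta > Sigma > Alpha > Eta rules out a Condorcet winner.

none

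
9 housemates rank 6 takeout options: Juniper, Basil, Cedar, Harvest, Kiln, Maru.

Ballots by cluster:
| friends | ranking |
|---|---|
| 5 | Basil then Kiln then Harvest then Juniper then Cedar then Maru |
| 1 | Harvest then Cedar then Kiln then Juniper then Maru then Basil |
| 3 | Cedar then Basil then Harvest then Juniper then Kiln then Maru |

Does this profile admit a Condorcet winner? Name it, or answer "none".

Pairwise majorities:
Juniper–Basil: Basil 8–1.
Juniper–Cedar: Juniper 5–4.
Juniper vs Harvest: Harvest, 9–0.
Juniper vs Kiln: Kiln, 6–3.
Juniper vs Maru: Juniper wins 9–0.
Basil vs Cedar: Basil, 5–4.
Basil vs Harvest: Basil, 8–1.
Basil–Kiln: Basil 8–1.
Basil–Maru: Basil 8–1.
Cedar–Harvest: Harvest 6–3.
Cedar vs Kiln: Kiln, 5–4.
Cedar vs Maru: Cedar wins 9–0.
Harvest vs Kiln: Kiln, 5–4.
Harvest vs Maru: Harvest, 9–0.
Kiln–Maru: Kiln 9–0.
Only Basil has no losses; Basil is the Condorcet winner.

Basil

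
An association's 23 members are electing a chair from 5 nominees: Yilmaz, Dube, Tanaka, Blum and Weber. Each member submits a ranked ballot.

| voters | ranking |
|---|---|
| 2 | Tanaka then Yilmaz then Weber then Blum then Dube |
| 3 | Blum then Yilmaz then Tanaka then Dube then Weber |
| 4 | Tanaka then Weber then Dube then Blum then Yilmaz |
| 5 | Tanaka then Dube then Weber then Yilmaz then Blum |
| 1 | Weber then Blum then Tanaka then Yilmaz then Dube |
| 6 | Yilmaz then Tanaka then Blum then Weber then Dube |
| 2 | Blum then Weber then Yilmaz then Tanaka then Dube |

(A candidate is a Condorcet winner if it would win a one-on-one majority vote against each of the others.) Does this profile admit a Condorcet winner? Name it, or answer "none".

Head-to-head results (23 voters):
Yilmaz vs Dube: 14 to 9, Yilmaz.
Yilmaz vs Tanaka: 3+6+2 = 11 for Yilmaz, 12 for Tanaka — Tanaka by 12–11.
Yilmaz vs Blum: Yilmaz is ranked higher on 2+5+6 = 13 ballots, Blum on 10. Yilmaz wins 13–10.
Yilmaz vs Weber: 11 to 12, Weber.
Dube vs Tanaka: Dube preferred on 0 ballots; Tanaka wins 23–0.
Dube vs Blum: Dube preferred on 4+5 = 9 ballots; Blum wins 14–9.
Dube vs Weber: Dube is ranked higher on 3+5 = 8 ballots, Weber on 15. Weber wins 15–8.
Tanaka vs Blum: 2+4+5+6 = 17 for Tanaka, 6 for Blum — Tanaka by 17–6.
Tanaka vs Weber: Tanaka preferred on 2+3+4+5+6 = 20 ballots; Tanaka wins 20–3.
Blum vs Weber: Blum is ranked higher on 3+6+2 = 11 ballots, Weber on 12. Weber wins 12–11.
Only Tanaka has no losses; Tanaka is the Condorcet winner.

Tanaka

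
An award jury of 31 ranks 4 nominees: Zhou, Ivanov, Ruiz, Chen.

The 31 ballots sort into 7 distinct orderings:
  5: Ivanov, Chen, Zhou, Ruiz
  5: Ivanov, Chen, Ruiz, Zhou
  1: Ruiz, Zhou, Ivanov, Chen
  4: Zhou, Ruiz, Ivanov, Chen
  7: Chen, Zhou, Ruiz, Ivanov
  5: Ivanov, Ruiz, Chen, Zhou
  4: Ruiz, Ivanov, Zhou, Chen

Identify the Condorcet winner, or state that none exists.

Pairwise majorities:
Zhou vs Ivanov: 12 to 19, Ivanov.
Zhou vs Ruiz: 16 to 15, Zhou.
Zhou vs Chen: Zhou preferred on 1+4+4 = 9 ballots; Chen wins 22–9.
Ivanov vs Ruiz: 5+5+5 = 15 for Ivanov, 16 for Ruiz — Ruiz by 16–15.
Ivanov vs Chen: Ivanov wins 24–7.
Ruiz vs Chen: 14 to 17, Chen.
No nominee is unbeaten: Zhou loses to Ivanov; Ivanov loses to Ruiz; Ruiz loses to Zhou; Chen loses to Ivanov. In particular Zhou → Ruiz → Ivanov → Zhou is a majority cycle — no Condorcet winner exists.

none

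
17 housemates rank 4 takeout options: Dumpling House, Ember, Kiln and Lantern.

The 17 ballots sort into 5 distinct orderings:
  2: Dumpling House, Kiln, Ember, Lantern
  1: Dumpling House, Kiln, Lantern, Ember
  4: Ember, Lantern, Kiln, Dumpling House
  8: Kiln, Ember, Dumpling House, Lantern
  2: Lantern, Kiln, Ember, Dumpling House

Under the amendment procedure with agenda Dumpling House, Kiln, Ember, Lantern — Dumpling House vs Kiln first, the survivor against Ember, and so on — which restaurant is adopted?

Round 1: Dumpling House vs Kiln — 3–14, Kiln advances.
Round 2: Kiln vs Ember — 13–4, Kiln advances.
Round 3: Kiln vs Lantern — 11–6, Kiln advances.
The agenda winner is Kiln.

Kiln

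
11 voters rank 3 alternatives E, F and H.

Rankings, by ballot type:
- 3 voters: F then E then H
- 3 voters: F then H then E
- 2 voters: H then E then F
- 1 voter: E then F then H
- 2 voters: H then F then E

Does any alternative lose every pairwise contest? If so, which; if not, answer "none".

E

Head-to-head results (11 voters):
E vs F: F wins 8–3.
E vs H: 4 to 7, H.
F vs H: 7 to 4, F.
Only E has no wins; E is the Condorcet loser.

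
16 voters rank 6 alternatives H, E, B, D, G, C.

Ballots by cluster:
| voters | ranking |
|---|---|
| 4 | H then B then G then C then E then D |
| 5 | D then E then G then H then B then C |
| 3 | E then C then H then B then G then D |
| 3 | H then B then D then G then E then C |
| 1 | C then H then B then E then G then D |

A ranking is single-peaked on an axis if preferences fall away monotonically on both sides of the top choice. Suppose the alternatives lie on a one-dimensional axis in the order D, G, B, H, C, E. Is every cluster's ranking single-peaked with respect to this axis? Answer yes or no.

no

Axis positions: D=1, G=2, B=3, H=4, C=5, E=6.
Cluster 1 (peak H at position 4): ranking walks positions 4-3-2-5-6-1, expanding outward from the peak — single-peaked.
Cluster 2: ranking walks positions 1-6-2-4-3-5; E is ranked above G even though G lies between E and the peak D on the axis — preferences dip and rise again. Not single-peaked.
Cluster 3 (peak E at position 6): ranking walks positions 6-5-4-3-2-1, expanding outward from the peak — single-peaked.
Cluster 4: ranking walks positions 4-3-1-2-6-5; D is ranked above G even though G lies between D and the peak H on the axis — preferences dip and rise again. Not single-peaked.
Cluster 5 (peak C at position 5): ranking walks positions 5-4-3-6-2-1, expanding outward from the peak — single-peaked.
Cluster 2 violates single-peakedness, so the profile is not single-peaked on this axis.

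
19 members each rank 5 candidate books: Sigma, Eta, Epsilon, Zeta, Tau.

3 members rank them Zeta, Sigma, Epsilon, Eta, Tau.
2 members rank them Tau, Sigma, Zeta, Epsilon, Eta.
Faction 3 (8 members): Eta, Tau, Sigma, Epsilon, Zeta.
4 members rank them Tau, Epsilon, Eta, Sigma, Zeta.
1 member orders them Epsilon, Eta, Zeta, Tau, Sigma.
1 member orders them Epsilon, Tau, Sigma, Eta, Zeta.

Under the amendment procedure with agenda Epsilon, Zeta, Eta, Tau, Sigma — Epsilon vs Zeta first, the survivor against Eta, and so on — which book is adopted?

Round 1: Epsilon vs Zeta — 14–5, Epsilon advances.
Round 2: Epsilon vs Eta — 11–8, Epsilon advances.
Round 3: Epsilon vs Tau — 5–14, Tau advances.
Round 4: Tau vs Sigma — 16–3, Tau advances.
The agenda winner is Tau.

Tau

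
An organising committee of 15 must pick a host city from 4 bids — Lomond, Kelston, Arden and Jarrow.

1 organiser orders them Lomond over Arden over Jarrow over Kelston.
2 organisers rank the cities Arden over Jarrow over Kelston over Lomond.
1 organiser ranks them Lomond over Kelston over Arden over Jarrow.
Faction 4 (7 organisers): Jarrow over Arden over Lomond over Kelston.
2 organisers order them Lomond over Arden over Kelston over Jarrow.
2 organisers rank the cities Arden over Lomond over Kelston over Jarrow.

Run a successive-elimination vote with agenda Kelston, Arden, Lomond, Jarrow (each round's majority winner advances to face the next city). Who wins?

Arden

Round 1: Kelston vs Arden — 1–14, Arden advances.
Round 2: Arden vs Lomond — 11–4, Arden advances.
Round 3: Arden vs Jarrow — 8–7, Arden advances.
The agenda winner is Arden.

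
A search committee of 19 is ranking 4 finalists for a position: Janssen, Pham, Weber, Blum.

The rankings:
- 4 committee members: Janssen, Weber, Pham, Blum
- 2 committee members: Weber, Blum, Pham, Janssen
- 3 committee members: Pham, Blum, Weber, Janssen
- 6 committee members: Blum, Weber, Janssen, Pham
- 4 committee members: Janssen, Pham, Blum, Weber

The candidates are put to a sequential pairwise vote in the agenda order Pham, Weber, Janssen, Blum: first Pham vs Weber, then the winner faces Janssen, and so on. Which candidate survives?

Blum

Round 1: Pham vs Weber — 7–12, Weber advances.
Round 2: Weber vs Janssen — 11–8, Weber advances.
Round 3: Weber vs Blum — 6–13, Blum advances.
The agenda winner is Blum.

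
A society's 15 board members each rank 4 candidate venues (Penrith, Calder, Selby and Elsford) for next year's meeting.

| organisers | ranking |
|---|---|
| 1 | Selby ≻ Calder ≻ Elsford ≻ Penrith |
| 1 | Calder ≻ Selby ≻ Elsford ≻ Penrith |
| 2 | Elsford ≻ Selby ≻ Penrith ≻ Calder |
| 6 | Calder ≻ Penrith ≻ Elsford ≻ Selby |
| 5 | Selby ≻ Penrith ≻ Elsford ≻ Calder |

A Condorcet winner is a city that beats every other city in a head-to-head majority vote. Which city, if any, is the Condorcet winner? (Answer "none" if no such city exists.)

none

Head-to-head results (15 organisers):
Penrith vs Calder: 7 to 8, Calder.
Penrith vs Selby: Penrith preferred on 6 ballots; Selby wins 9–6.
Penrith vs Elsford: 6+5 = 11 for Penrith, 4 for Elsford — Penrith by 11–4.
Calder vs Selby: 7 to 8, Selby.
Calder vs Elsford: 8 to 7, Calder.
Selby vs Elsford: 1+1+5 = 7 for Selby, 8 for Elsford — Elsford by 8–7.
No city is unbeaten: Penrith loses to Calder; Calder loses to Selby; Selby loses to Elsford; Elsford loses to Penrith. In particular Penrith beats Elsford beats Selby beats Penrith is a majority cycle — no Condorcet winner exists.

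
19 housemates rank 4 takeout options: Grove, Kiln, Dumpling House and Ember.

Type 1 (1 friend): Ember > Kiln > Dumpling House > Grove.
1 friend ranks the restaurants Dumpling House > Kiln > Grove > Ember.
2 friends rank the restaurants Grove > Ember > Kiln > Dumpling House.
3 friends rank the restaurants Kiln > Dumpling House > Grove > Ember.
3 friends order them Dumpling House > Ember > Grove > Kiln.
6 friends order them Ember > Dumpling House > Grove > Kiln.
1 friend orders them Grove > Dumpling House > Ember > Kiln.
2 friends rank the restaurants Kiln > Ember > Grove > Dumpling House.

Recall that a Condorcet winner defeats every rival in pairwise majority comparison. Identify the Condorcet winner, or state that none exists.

Ember

Head-to-head results (19 friends):
Grove vs Kiln: Grove is ranked higher on 2+3+6+1 = 12 ballots, Kiln on 7. Grove wins 12–7.
Grove vs Dumpling House: Grove preferred on 2+1+2 = 5 ballots; Dumpling House wins 14–5.
Grove vs Ember: Grove preferred on 1+2+3+1 = 7 ballots; Ember wins 12–7.
Kiln vs Dumpling House: Kiln is ranked higher on 1+2+3+2 = 8 ballots, Dumpling House on 11. Dumpling House wins 11–8.
Kiln vs Ember: Kiln is ranked higher on 1+3+2 = 6 ballots, Ember on 13. Ember wins 13–6.
Dumpling House vs Ember: Dumpling House preferred on 1+3+3+1 = 8 ballots; Ember wins 11–8.
Ember wins every pairwise contest, so Ember is the Condorcet winner.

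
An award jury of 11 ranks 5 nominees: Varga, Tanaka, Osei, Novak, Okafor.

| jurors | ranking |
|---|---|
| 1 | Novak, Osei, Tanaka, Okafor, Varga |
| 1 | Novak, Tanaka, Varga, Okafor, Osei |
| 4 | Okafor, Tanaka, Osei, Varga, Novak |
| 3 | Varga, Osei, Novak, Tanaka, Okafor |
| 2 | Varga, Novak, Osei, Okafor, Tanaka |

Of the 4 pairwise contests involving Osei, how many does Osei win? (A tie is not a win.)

3

Osei against each rival (11 jurors):
Osei vs Varga: Varga wins 6–5.
Osei vs Tanaka: Osei wins 6–5.
Osei vs Novak: 4+3 = 7 for Osei, 4 for Novak — Osei by 7–4.
Osei vs Okafor: 6 to 5, Osei.
Osei beats Tanaka, Novak, Okafor; loses to Varga — 3 pairwise wins.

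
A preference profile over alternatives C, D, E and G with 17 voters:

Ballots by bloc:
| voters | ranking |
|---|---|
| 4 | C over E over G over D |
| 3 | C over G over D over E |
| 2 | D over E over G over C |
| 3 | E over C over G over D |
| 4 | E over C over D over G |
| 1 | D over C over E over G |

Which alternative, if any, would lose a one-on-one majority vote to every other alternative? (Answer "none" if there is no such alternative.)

Pairwise majorities:
C vs D: C wins 14–3.
C vs E: 4+3+1 = 8 for C, 9 for E — E by 9–8.
C vs G: C wins 15–2.
D vs E: E wins 11–6.
D–G: G 10–7.
E vs G: E, 14–3.
Only D has no wins; D is the Condorcet loser.

D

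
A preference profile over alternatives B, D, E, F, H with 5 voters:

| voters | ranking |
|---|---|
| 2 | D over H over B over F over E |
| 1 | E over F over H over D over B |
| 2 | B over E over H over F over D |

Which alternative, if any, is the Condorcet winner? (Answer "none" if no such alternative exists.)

Check each pair by majority over 5 ballots:
B vs D: B is ranked higher on 2 ballots, D on 3. D wins 3–2.
B vs E: 4 to 1, B.
B vs F: B preferred on 2+2 = 4 ballots; B wins 4–1.
B vs H: 2 to 3, H.
D vs E: D preferred on 2 ballots; E wins 3–2.
D vs F: 2 to 3, F.
D vs H: D is ranked higher on 2 ballots, H on 3. H wins 3–2.
E vs F: E preferred on 1+2 = 3 ballots; E wins 3–2.
E vs H: 1+2 = 3 for E, 2 for H — E by 3–2.
F vs H: F preferred on 1 ballot; H wins 4–1.
Every alternative loses at least once (B loses to D; D loses to E; E loses to B; F loses to B; H loses to E). The majority relation contains the cycle B → E → D → B, so there is no Condorcet winner.

none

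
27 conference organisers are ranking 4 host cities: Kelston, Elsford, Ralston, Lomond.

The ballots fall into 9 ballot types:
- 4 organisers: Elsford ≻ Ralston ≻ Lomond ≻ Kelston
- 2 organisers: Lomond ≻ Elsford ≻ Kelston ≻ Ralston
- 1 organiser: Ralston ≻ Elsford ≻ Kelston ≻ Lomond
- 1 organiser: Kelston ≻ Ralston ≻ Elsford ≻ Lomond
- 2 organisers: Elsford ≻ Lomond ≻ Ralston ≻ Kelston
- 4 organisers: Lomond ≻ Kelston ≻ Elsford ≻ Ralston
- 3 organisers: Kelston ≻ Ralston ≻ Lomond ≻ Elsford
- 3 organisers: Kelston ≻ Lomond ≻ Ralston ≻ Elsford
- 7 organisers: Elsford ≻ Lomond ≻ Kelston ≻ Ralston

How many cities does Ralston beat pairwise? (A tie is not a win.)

0

Ralston against each rival (27 organisers):
Ralston vs Kelston: 4+1+2 = 7 for Ralston, 20 for Kelston — Kelston by 20–7.
Ralston vs Elsford: Elsford, 19–8.
Ralston vs Lomond: 4+1+1+3 = 9 for Ralston, 18 for Lomond — Lomond by 18–9.
Ralston beats no one; loses to Kelston, Elsford, Lomond — 0 pairwise wins.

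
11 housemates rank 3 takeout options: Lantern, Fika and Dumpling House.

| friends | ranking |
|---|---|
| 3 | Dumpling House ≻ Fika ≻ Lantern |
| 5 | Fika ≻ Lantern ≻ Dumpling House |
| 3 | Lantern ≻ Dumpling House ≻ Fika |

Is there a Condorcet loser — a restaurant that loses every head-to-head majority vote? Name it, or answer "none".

Pairwise majorities:
Lantern vs Fika: Lantern is ranked higher on 3 ballots, Fika on 8. Fika wins 8–3.
Lantern vs Dumpling House: 8 to 3, Lantern.
Fika–Dumpling House: Dumpling House 6–5.
No restaurant is winless: Lantern beats Dumpling House; Fika beats Lantern; Dumpling House beats Fika. There is no Condorcet loser.

none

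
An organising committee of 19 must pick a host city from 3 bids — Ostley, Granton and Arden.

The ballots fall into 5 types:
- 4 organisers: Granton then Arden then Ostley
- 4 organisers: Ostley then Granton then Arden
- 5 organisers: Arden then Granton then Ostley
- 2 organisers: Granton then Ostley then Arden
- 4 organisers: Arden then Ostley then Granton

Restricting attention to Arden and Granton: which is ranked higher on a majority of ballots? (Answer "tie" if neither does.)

Ballots ranking Arden above Granton: 5 + 4 = 9.
Ballots ranking Granton above Arden: 19 − 9 = 10.
Granton wins the head-to-head 10–9.

Granton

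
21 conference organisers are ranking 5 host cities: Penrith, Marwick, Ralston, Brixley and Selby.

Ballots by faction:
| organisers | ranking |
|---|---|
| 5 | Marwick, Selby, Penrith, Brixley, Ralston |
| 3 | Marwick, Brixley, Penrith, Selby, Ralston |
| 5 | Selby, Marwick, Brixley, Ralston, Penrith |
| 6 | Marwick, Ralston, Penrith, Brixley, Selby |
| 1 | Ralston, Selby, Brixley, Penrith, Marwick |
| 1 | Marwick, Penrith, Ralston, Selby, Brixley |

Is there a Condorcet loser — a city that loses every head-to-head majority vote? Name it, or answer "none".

none

Pairwise majorities:
Penrith–Marwick: Marwick 20–1.
Penrith vs Ralston: Ralston, 12–9.
Penrith vs Brixley: Penrith is ranked higher on 5+6+1 = 12 ballots, Brixley on 9. Penrith wins 12–9.
Penrith vs Selby: 10 to 11, Selby.
Marwick vs Ralston: 20 to 1, Marwick.
Marwick–Brixley: Marwick 20–1.
Marwick vs Selby: 15 to 6, Marwick.
Ralston vs Brixley: Brixley wins 13–8.
Ralston vs Selby: 6+1+1 = 8 for Ralston, 13 for Selby — Selby by 13–8.
Brixley vs Selby: Selby wins 12–9.
No city is winless: Penrith beats Brixley; Marwick beats Penrith; Ralston beats Penrith; Brixley beats Ralston; Selby beats Penrith. There is no Condorcet loser.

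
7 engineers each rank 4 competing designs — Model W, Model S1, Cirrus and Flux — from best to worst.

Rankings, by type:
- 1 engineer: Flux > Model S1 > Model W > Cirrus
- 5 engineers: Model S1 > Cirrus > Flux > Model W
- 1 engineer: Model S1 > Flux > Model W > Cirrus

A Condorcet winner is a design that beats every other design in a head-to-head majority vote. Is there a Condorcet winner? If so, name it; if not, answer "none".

Model S1

Check each pair by majority over 7 ballots:
Model W vs Model S1: Model S1, 7–0.
Model W–Cirrus: Cirrus 5–2.
Model W vs Flux: Flux wins 7–0.
Model S1–Cirrus: Model S1 7–0.
Model S1 vs Flux: Model S1 wins 6–1.
Cirrus–Flux: Cirrus 5–2.
Only Model S1 has no losses; Model S1 is the Condorcet winner.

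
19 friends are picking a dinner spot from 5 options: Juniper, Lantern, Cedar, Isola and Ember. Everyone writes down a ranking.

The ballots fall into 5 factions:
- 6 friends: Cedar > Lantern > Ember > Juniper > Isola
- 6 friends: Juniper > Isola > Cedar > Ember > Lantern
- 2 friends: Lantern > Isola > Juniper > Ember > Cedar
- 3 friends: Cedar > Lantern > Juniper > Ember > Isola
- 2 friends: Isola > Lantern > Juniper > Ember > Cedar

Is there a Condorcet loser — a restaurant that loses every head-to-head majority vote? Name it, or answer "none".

Ember

Pairwise majorities:
Juniper–Lantern: Lantern 13–6.
Juniper vs Cedar: Juniper wins 10–9.
Juniper vs Isola: Juniper wins 15–4.
Juniper vs Ember: 13 to 6, Juniper.
Lantern–Cedar: Cedar 15–4.
Lantern vs Isola: 11 to 8, Lantern.
Lantern–Ember: Lantern 13–6.
Cedar vs Isola: Cedar is ranked higher on 6+3 = 9 ballots, Isola on 10. Isola wins 10–9.
Cedar–Ember: Cedar 15–4.
Isola vs Ember: Isola wins 10–9.
Only Ember has no wins; Ember is the Condorcet loser.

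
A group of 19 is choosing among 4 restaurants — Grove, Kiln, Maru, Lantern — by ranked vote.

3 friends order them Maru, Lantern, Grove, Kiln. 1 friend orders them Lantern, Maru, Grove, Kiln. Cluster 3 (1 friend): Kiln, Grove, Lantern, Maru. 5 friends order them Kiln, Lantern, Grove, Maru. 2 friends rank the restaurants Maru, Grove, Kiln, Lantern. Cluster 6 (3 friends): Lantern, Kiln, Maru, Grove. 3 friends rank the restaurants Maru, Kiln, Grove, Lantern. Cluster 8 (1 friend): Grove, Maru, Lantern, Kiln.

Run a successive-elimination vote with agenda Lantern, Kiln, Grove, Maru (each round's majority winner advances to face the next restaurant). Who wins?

Maru

Round 1: Lantern vs Kiln — 8–11, Kiln advances.
Round 2: Kiln vs Grove — 12–7, Kiln advances.
Round 3: Kiln vs Maru — 9–10, Maru advances.
Maru survives the agenda.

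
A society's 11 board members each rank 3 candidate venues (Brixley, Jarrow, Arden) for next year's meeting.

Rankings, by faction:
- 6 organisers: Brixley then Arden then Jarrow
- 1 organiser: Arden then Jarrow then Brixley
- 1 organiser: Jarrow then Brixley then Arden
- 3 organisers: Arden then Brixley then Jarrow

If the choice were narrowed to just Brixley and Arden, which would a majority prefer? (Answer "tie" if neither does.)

Brixley

Ballots ranking Brixley above Arden: 6 + 1 = 7.
Ballots ranking Arden above Brixley: 11 − 7 = 4.
Brixley wins the head-to-head 7–4.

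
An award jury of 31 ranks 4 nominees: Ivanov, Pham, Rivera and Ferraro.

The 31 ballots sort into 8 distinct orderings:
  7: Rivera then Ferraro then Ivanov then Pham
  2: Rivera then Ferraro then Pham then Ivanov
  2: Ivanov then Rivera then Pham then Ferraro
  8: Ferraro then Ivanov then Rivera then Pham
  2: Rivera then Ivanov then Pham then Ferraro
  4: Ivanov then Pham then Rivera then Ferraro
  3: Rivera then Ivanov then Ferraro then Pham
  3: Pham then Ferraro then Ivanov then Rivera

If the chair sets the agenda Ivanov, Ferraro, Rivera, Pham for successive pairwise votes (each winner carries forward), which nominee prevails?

Rivera

Round 1: Ivanov vs Ferraro — 11–20, Ferraro advances.
Round 2: Ferraro vs Rivera — 11–20, Rivera advances.
Round 3: Rivera vs Pham — 24–7, Rivera advances.
Rivera survives the agenda.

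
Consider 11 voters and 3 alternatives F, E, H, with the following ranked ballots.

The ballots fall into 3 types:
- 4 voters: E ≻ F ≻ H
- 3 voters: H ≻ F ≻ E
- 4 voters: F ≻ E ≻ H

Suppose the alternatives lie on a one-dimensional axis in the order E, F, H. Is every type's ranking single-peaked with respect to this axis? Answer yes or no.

yes

Axis positions: E=1, F=2, H=3.
Type 1 (peak E at position 1): ranking walks positions 1-2-3, expanding outward from the peak — single-peaked.
Type 2 (peak H at position 3): ranking walks positions 3-2-1, expanding outward from the peak — single-peaked.
Type 3 (peak F at position 2): ranking walks positions 2-1-3, expanding outward from the peak — single-peaked.
Every ranking is single-peaked on this axis.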